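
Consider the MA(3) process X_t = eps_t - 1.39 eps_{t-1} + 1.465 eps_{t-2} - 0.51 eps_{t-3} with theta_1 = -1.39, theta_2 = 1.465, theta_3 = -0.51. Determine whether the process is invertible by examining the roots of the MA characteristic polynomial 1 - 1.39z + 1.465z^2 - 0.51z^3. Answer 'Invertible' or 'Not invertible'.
\text{Not invertible}

The MA(q) characteristic polynomial is P(z) = 1 - 1.39z + 1.465z^2 - 0.51z^3.
Invertibility requires all roots to lie outside the unit circle, i.e. |z| > 1 for every root.
Degree 3: look for a simple real root z0 first, then factor out (1 - z/z0) and solve the remaining quadratic.
Testing z0 = 2: P(2) = 1 + (-1.39)(2) + (1.465)(2)^2 + (-0.51)(2)^3
  = 1 + (-2.78) + (5.86) + (-4.08) = 0.  So z_0 = 2 is a root, |z_0| = 2.
Divide out the factor (1 - 0.5 z) = (1 - z/z0) (since 1/z0 = 0.5):
  P(z) = (1 - 0.5 z)(1 + (-0.89) z + (1.02) z^2)
  [check: z-coef -0.89 - (0.5) = -1.39; z^2-coef 1.02 - (0.5)(-0.89) = 1.465; z^3-coef -(0.5)(1.02) = -0.51.]
Remaining roots from the quadratic factor 1 + (-0.89) z + (1.02) z^2:
  Set 1 + (-0.89) z + (1.02) z^2 = 0, i.e. a z^2 + b z + c = 0 with a = 1.02, b = -0.89, c = 1.
  Discriminant D = b^2 - 4ac = (-0.89)^2 - 4*(1.02)*1 = 0.7921 - (4.08) = -3.2879.
  D < 0, so the roots are the complex-conjugate pair z = (-b +/- i sqrt(-D)) / (2a) = 0.4363 +/- 0.8889i.
  For a conjugate pair |z|^2 = z * conj(z) = (product of roots) = c/a = 1/(1.02) = 0.980392, so |z| = sqrt(0.980392) = 0.9901 for both roots.
Moduli of all roots: 2.0000, 0.9901, 0.9901.
All moduli strictly greater than 1? No.
Verdict: Not invertible.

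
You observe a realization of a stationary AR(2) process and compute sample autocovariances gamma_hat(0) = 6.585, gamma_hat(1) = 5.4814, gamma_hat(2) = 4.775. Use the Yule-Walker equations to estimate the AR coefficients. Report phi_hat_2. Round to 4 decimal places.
\hat\phi_{2} = 0.1050

The Yule-Walker equations for an AR(p) process read, in matrix form,
  Gamma_p phi = r_p,   with   (Gamma_p)_{ij} = gamma(|i - j|),
                       (r_p)_i = gamma(i),   i,j = 1..p.
Substitute the sample gammas (Toeplitz matrix and right-hand side of size 2):
  Gamma_p = [[6.585, 5.4814], [5.4814, 6.585]]
  r_p     = [5.4814, 4.775]
Written out:
  6.585 phi_1 + 5.4814 phi_2 = 5.4814
  5.4814 phi_1 + 6.585 phi_2 = 4.775
Solve by Cramer's rule:
  det = gamma(0)^2 - gamma(1)^2 = (6.585)^2 - (5.4814)^2 = 43.362225 - 30.04574596 = 13.31647904
  phi_hat_1 = [gamma(1) gamma(0) - gamma(1) gamma(2)] / det = [(5.4814)(6.585) - (5.4814)(4.775)] / 13.31647904 = 9.921334 / 13.31647904 = 0.745
  phi_hat_2 = [gamma(0) gamma(2) - gamma(1)^2] / det = [(6.585)(4.775) - (5.4814)^2] / 13.31647904 = 1.39762904 / 13.31647904 = 0.105
So phi_hat = [0.7450, 0.1050].
Therefore phi_hat_2 = 0.1050.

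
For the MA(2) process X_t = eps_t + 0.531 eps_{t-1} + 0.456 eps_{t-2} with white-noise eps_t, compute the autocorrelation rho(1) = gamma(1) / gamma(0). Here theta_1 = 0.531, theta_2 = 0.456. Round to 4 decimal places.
\rho(1) = 0.5189

For an MA(q) process with theta_0 = 1, the autocovariance is
  gamma(k) = sigma^2 * sum_{i=0..q-k} theta_i * theta_{i+k},
and rho(k) = gamma(k) / gamma(0). Sigma^2 cancels.
  numerator   = (1)*(0.531) + (0.531)*(0.456) = 0.773136.
  denominator = (1)^2 + (0.531)^2 + (0.456)^2 = 1.489897.
  rho(1) = 0.773136 / 1.489897 = 0.5189.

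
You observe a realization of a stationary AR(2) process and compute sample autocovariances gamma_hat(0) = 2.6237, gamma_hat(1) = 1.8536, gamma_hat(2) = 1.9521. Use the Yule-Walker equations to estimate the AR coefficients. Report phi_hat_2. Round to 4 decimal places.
\hat\phi_{2} = 0.4890

The Yule-Walker equations for an AR(p) process read, in matrix form,
  Gamma_p phi = r_p,   with   (Gamma_p)_{ij} = gamma(|i - j|),
                       (r_p)_i = gamma(i),   i,j = 1..p.
Substitute the sample gammas (Toeplitz matrix and right-hand side of size 2):
  Gamma_p = [[2.6237, 1.8536], [1.8536, 2.6237]]
  r_p     = [1.8536, 1.9521]
Written out:
  2.6237 phi_1 + 1.8536 phi_2 = 1.8536
  1.8536 phi_1 + 2.6237 phi_2 = 1.9521
Solve by Cramer's rule:
  det = gamma(0)^2 - gamma(1)^2 = (2.6237)^2 - (1.8536)^2 = 6.88380169 - 3.43583296 = 3.44796873
  phi_hat_1 = [gamma(1) gamma(0) - gamma(1) gamma(2)] / det = [(1.8536)(2.6237) - (1.8536)(1.9521)] / 3.44796873 = 1.24487776 / 3.44796873 = 0.361
  phi_hat_2 = [gamma(0) gamma(2) - gamma(1)^2] / det = [(2.6237)(1.9521) - (1.8536)^2] / 3.44796873 = 1.68589181 / 3.44796873 = 0.489
So phi_hat = [0.3610, 0.4890].
Therefore phi_hat_2 = 0.4890.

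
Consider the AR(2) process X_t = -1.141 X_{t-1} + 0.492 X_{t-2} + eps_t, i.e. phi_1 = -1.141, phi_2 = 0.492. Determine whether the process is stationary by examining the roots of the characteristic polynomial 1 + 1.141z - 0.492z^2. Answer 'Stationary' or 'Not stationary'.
\text{Not stationary}

The AR(p) characteristic polynomial is P(z) = 1 + 1.141z - 0.492z^2.
Stationarity requires all roots to lie outside the unit circle, i.e. |z| > 1 for every root.
Set 1 + (1.141) z + (-0.492) z^2 = 0, i.e. a z^2 + b z + c = 0 with a = -0.492, b = 1.141, c = 1.
Discriminant D = b^2 - 4ac = (1.141)^2 - 4*(-0.492)*1 = 1.301881 - (-1.968) = 3.269881.
D >= 0, so the roots are real: z = (-b +/- sqrt(D)) / (2a) = (-1.141 +/- 1.808281) / (-0.984).
  z_1 = (-1.141 + 1.808281) / (-0.984) = -0.6781,   |z_1| = 0.6781.
  z_2 = (-1.141 - 1.808281) / (-0.984) = 2.9972,   |z_2| = 2.9972.
Moduli of all roots: 0.6781, 2.9972.
All moduli strictly greater than 1? No.
Verdict: Not stationary.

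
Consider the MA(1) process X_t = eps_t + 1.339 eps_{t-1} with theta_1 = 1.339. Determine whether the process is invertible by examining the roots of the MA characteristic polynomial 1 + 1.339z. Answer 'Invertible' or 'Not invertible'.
\text{Not invertible}

The MA(q) characteristic polynomial is P(z) = 1 + 1.339z.
Invertibility requires all roots to lie outside the unit circle, i.e. |z| > 1 for every root.
This is linear in z: 1 + (1.339) z = 0  =>  z = -1/(1.339) = -0.746826,  |z| = 0.746826.
Moduli of all roots: 0.7468.
All moduli strictly greater than 1? No.
Verdict: Not invertible.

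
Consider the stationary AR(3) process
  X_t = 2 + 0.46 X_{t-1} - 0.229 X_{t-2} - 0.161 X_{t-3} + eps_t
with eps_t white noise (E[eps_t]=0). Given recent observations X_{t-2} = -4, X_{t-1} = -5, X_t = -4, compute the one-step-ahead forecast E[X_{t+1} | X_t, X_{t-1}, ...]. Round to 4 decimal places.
E[X_{t+1} \mid \mathcal F_t] = 1.9490

For an AR(p) model X_t = c + sum_i phi_i X_{t-i} + eps_t, the
one-step-ahead conditional mean is
  E[X_{t+1} | X_t, ...] = c + sum_i phi_i X_{t+1-i}.
Substitute known values:
  E[X_{t+1} | ...] = 2 + (0.46) * (-4) + (-0.229) * (-5) + (-0.161) * (-4)
                   = 1.9490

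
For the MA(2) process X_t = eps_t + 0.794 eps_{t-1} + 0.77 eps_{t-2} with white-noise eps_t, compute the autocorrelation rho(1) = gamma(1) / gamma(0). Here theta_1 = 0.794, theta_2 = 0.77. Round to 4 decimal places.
\rho(1) = 0.6321

For an MA(q) process with theta_0 = 1, the autocovariance is
  gamma(k) = sigma^2 * sum_{i=0..q-k} theta_i * theta_{i+k},
and rho(k) = gamma(k) / gamma(0). Sigma^2 cancels.
  numerator   = (1)*(0.794) + (0.794)*(0.77) = 1.40538.
  denominator = (1)^2 + (0.794)^2 + (0.77)^2 = 2.223336.
  rho(1) = 1.40538 / 2.223336 = 0.6321.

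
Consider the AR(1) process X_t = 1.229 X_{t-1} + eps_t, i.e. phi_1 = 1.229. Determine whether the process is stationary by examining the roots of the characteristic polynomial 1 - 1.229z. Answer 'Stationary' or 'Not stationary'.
\text{Not stationary}

The AR(p) characteristic polynomial is P(z) = 1 - 1.229z.
Stationarity requires all roots to lie outside the unit circle, i.e. |z| > 1 for every root.
This is linear in z: 1 + (-1.229) z = 0  =>  z = -1/(-1.229) = 0.81367,  |z| = 0.81367.
Moduli of all roots: 0.8137.
All moduli strictly greater than 1? No.
Verdict: Not stationary.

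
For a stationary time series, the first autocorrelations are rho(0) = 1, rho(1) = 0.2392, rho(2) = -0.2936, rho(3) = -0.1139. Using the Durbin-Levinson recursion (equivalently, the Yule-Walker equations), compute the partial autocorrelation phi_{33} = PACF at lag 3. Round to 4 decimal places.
\phi_{33} = 0.0880

The PACF at lag k is phi_{kk}, the last component of the solution
to the Yule-Walker system G_k phi = r_k where
  (G_k)_{ij} = rho(|i - j|), (r_k)_i = rho(i), i,j = 1..k.
Equivalently, Durbin-Levinson gives phi_{kk} iteratively:
  phi_{11} = rho(1)
  phi_{kk} = [rho(k) - sum_{j=1..k-1} phi_{k-1,j} rho(k-j)]
            / [1 - sum_{j=1..k-1} phi_{k-1,j} rho(j)],
  phi_{k,j} = phi_{k-1,j} - phi_{kk} phi_{k-1,k-j},  j = 1..k-1.
Step k = 1:
  phi_11 = rho(1) = 0.2392.
Step k = 2:
  phi_22 = [rho(2) - phi_11 rho(1)] / [1 - phi_11 rho(1)] = [-0.2936 - (0.2392)(0.2392)] / [1 - (0.2392)(0.2392)]
         = -0.35081664 / 0.94278336 = -0.372107.
  Update: phi_21 = phi_11 - phi_22 phi_11 = 0.2392 - (-0.372107)(0.2392) = 0.328208.
Step k = 3:
  phi_33 = [rho(3) - phi_21 rho(2) - phi_22 rho(1)] / [1 - phi_21 rho(1) - phi_22 rho(2)]
    numerator   = -0.1139 - (0.328208)(-0.2936) - (-0.372107)(0.2392) = 0.07146998
    denominator = 1 - (0.328208)(0.2392) - (-0.372107)(-0.2936) = 0.8122419
  phi_33 = 0.07146998 / 0.8122419 = 0.088.
Therefore phi_{33} = 0.0880.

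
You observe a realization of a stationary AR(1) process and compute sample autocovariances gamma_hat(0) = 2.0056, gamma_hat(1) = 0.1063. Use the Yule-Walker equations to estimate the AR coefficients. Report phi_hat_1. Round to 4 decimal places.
\hat\phi_{1} = 0.0530

The Yule-Walker equations for an AR(p) process read, in matrix form,
  Gamma_p phi = r_p,   with   (Gamma_p)_{ij} = gamma(|i - j|),
                       (r_p)_i = gamma(i),   i,j = 1..p.
Substitute the sample gammas (Toeplitz matrix and right-hand side of size 1):
  Gamma_p = [[2.0056]]
  r_p     = [0.1063]
With p = 1 this is the single equation gamma(0) phi_1 = gamma(1):
  phi_hat_1 = gamma(1) / gamma(0) = 0.1063 / 2.0056 = 0.0530.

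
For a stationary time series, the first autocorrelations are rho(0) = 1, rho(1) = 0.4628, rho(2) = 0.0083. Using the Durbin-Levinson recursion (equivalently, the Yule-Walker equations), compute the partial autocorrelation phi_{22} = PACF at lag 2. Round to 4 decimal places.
\phi_{22} = -0.2620

The PACF at lag k is phi_{kk}, the last component of the solution
to the Yule-Walker system G_k phi = r_k where
  (G_k)_{ij} = rho(|i - j|), (r_k)_i = rho(i), i,j = 1..k.
Equivalently, Durbin-Levinson gives phi_{kk} iteratively:
  phi_{11} = rho(1)
  phi_{kk} = [rho(k) - sum_{j=1..k-1} phi_{k-1,j} rho(k-j)]
            / [1 - sum_{j=1..k-1} phi_{k-1,j} rho(j)],
  phi_{k,j} = phi_{k-1,j} - phi_{kk} phi_{k-1,k-j},  j = 1..k-1.
Step k = 1:
  phi_11 = rho(1) = 0.4628.
Step k = 2:
  phi_22 = [rho(2) - phi_11 rho(1)] / [1 - phi_11 rho(1)] = [0.0083 - (0.4628)(0.4628)] / [1 - (0.4628)(0.4628)]
         = -0.20588384 / 0.78581616 = -0.262.
Therefore phi_{22} = -0.2620.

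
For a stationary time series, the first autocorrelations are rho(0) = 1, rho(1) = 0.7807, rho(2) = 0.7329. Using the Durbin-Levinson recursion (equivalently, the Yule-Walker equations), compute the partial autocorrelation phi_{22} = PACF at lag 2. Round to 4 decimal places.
\phi_{22} = 0.3160

The PACF at lag k is phi_{kk}, the last component of the solution
to the Yule-Walker system G_k phi = r_k where
  (G_k)_{ij} = rho(|i - j|), (r_k)_i = rho(i), i,j = 1..k.
Equivalently, Durbin-Levinson gives phi_{kk} iteratively:
  phi_{11} = rho(1)
  phi_{kk} = [rho(k) - sum_{j=1..k-1} phi_{k-1,j} rho(k-j)]
            / [1 - sum_{j=1..k-1} phi_{k-1,j} rho(j)],
  phi_{k,j} = phi_{k-1,j} - phi_{kk} phi_{k-1,k-j},  j = 1..k-1.
Step k = 1:
  phi_11 = rho(1) = 0.7807.
Step k = 2:
  phi_22 = [rho(2) - phi_11 rho(1)] / [1 - phi_11 rho(1)] = [0.7329 - (0.7807)(0.7807)] / [1 - (0.7807)(0.7807)]
         = 0.12340751 / 0.39050751 = 0.316.
Therefore phi_{22} = 0.3160.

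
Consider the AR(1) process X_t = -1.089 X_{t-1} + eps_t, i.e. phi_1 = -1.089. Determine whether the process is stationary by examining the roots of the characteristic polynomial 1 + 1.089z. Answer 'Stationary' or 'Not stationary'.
\text{Not stationary}

The AR(p) characteristic polynomial is P(z) = 1 + 1.089z.
Stationarity requires all roots to lie outside the unit circle, i.e. |z| > 1 for every root.
This is linear in z: 1 + (1.089) z = 0  =>  z = -1/(1.089) = -0.918274,  |z| = 0.918274.
Moduli of all roots: 0.9183.
All moduli strictly greater than 1? No.
Verdict: Not stationary.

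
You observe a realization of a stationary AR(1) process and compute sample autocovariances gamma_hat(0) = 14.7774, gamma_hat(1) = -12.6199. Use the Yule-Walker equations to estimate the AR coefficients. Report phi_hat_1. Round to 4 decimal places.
\hat\phi_{1} = -0.8540

The Yule-Walker equations for an AR(p) process read, in matrix form,
  Gamma_p phi = r_p,   with   (Gamma_p)_{ij} = gamma(|i - j|),
                       (r_p)_i = gamma(i),   i,j = 1..p.
Substitute the sample gammas (Toeplitz matrix and right-hand side of size 1):
  Gamma_p = [[14.7774]]
  r_p     = [-12.6199]
With p = 1 this is the single equation gamma(0) phi_1 = gamma(1):
  phi_hat_1 = gamma(1) / gamma(0) = -12.6199 / 14.7774 = -0.8540.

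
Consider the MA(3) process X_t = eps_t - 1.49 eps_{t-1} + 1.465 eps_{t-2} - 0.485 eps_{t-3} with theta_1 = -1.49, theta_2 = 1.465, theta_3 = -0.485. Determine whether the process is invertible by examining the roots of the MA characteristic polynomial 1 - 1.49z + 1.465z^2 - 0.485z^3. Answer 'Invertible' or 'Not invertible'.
\text{Invertible}

The MA(q) characteristic polynomial is P(z) = 1 - 1.49z + 1.465z^2 - 0.485z^3.
Invertibility requires all roots to lie outside the unit circle, i.e. |z| > 1 for every root.
Degree 3: look for a simple real root z0 first, then factor out (1 - z/z0) and solve the remaining quadratic.
Testing z0 = 2: P(2) = 1 + (-1.49)(2) + (1.465)(2)^2 + (-0.485)(2)^3
  = 1 + (-2.98) + (5.86) + (-3.88) = 0.  So z_0 = 2 is a root, |z_0| = 2.
Divide out the factor (1 - 0.5 z) = (1 - z/z0) (since 1/z0 = 0.5):
  P(z) = (1 - 0.5 z)(1 + (-0.99) z + (0.97) z^2)
  [check: z-coef -0.99 - (0.5) = -1.49; z^2-coef 0.97 - (0.5)(-0.99) = 1.465; z^3-coef -(0.5)(0.97) = -0.485.]
Remaining roots from the quadratic factor 1 + (-0.99) z + (0.97) z^2:
  Set 1 + (-0.99) z + (0.97) z^2 = 0, i.e. a z^2 + b z + c = 0 with a = 0.97, b = -0.99, c = 1.
  Discriminant D = b^2 - 4ac = (-0.99)^2 - 4*(0.97)*1 = 0.9801 - (3.88) = -2.8999.
  D < 0, so the roots are the complex-conjugate pair z = (-b +/- i sqrt(-D)) / (2a) = 0.5103 +/- 0.8778i.
  For a conjugate pair |z|^2 = z * conj(z) = (product of roots) = c/a = 1/(0.97) = 1.030928, so |z| = sqrt(1.030928) = 1.0153 for both roots.
Moduli of all roots: 2.0000, 1.0153, 1.0153.
All moduli strictly greater than 1? Yes.
Verdict: Invertible.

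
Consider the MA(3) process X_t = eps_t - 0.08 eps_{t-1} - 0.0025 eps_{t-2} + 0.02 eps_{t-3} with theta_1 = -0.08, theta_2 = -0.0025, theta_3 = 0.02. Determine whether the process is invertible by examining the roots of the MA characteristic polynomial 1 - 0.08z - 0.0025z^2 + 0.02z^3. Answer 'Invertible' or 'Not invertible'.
\text{Invertible}

The MA(q) characteristic polynomial is P(z) = 1 - 0.08z - 0.0025z^2 + 0.02z^3.
Invertibility requires all roots to lie outside the unit circle, i.e. |z| > 1 for every root.
Degree 3: look for a simple real root z0 first, then factor out (1 - z/z0) and solve the remaining quadratic.
Testing z0 = -4: P(-4) = 1 + (-0.08)(-4) + (-0.0025)(-4)^2 + (0.02)(-4)^3
  = 1 + (0.32) + (-0.04) + (-1.28) = 0.  So z_0 = -4 is a root, |z_0| = 4.
Divide out the factor (1 + 0.25 z) = (1 - z/z0) (since 1/z0 = -0.25):
  P(z) = (1 + 0.25 z)(1 + (-0.33) z + (0.08) z^2)
  [check: z-coef -0.33 - (-0.25) = -0.08; z^2-coef 0.08 - (-0.25)(-0.33) = -0.0025; z^3-coef -(-0.25)(0.08) = 0.02.]
Remaining roots from the quadratic factor 1 + (-0.33) z + (0.08) z^2:
  Set 1 + (-0.33) z + (0.08) z^2 = 0, i.e. a z^2 + b z + c = 0 with a = 0.08, b = -0.33, c = 1.
  Discriminant D = b^2 - 4ac = (-0.33)^2 - 4*(0.08)*1 = 0.1089 - (0.32) = -0.2111.
  D < 0, so the roots are the complex-conjugate pair z = (-b +/- i sqrt(-D)) / (2a) = 2.0625 +/- 2.8716i.
  For a conjugate pair |z|^2 = z * conj(z) = (product of roots) = c/a = 1/(0.08) = 12.5, so |z| = sqrt(12.5) = 3.5355 for both roots.
Moduli of all roots: 4.0000, 3.5355, 3.5355.
All moduli strictly greater than 1? Yes.
Verdict: Invertible.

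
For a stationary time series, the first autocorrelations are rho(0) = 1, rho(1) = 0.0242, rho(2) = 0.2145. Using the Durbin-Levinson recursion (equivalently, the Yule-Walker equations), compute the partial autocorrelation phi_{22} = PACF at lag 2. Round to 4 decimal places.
\phi_{22} = 0.2140

The PACF at lag k is phi_{kk}, the last component of the solution
to the Yule-Walker system G_k phi = r_k where
  (G_k)_{ij} = rho(|i - j|), (r_k)_i = rho(i), i,j = 1..k.
Equivalently, Durbin-Levinson gives phi_{kk} iteratively:
  phi_{11} = rho(1)
  phi_{kk} = [rho(k) - sum_{j=1..k-1} phi_{k-1,j} rho(k-j)]
            / [1 - sum_{j=1..k-1} phi_{k-1,j} rho(j)],
  phi_{k,j} = phi_{k-1,j} - phi_{kk} phi_{k-1,k-j},  j = 1..k-1.
Step k = 1:
  phi_11 = rho(1) = 0.0242.
Step k = 2:
  phi_22 = [rho(2) - phi_11 rho(1)] / [1 - phi_11 rho(1)] = [0.2145 - (0.0242)(0.0242)] / [1 - (0.0242)(0.0242)]
         = 0.21391436 / 0.99941436 = 0.214.
Therefore phi_{22} = 0.2140.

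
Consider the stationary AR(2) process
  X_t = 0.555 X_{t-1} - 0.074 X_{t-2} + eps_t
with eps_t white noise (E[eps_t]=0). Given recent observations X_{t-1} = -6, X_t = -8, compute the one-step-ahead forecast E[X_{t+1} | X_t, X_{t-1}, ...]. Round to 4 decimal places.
E[X_{t+1} \mid \mathcal F_t] = -3.9960

For an AR(p) model X_t = c + sum_i phi_i X_{t-i} + eps_t, the
one-step-ahead conditional mean is
  E[X_{t+1} | X_t, ...] = c + sum_i phi_i X_{t+1-i}.
Substitute known values:
  E[X_{t+1} | ...] = (0.555) * (-8) + (-0.074) * (-6)
                   = -3.9960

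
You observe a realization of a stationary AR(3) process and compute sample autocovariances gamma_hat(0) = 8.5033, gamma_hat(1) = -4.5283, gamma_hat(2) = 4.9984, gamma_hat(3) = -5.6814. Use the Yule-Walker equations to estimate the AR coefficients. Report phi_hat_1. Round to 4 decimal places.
\hat\phi_{1} = -0.1170

The Yule-Walker equations for an AR(p) process read, in matrix form,
  Gamma_p phi = r_p,   with   (Gamma_p)_{ij} = gamma(|i - j|),
                       (r_p)_i = gamma(i),   i,j = 1..p.
Substitute the sample gammas (Toeplitz matrix and right-hand side of size 3):
  Gamma_p = [[8.5033, -4.5283, 4.9984], [-4.5283, 8.5033, -4.5283], [4.9984, -4.5283, 8.5033]]
  r_p     = [-4.5283, 4.9984, -5.6814]
Written out (R1..R3):
  (R1) 8.5033 phi_1 - 4.5283 phi_2 + 4.9984 phi_3 = -4.5283
  (R2) -4.5283 phi_1 + 8.5033 phi_2 - 4.5283 phi_3 = 4.9984
  (R3) 4.9984 phi_1 - 4.5283 phi_2 + 8.5033 phi_3 = -5.6814
Gaussian elimination:
  R2 <- R2 - (-4.5283/8.5033) R1 = R2 - (-0.532534) R1:  6.091824 phi_2 - 1.86648 phi_3 = 2.586924
  R3 <- R3 - (4.9984/8.5033) R1 = R3 - (0.587819) R1:  -1.86648 phi_2 + 5.565146 phi_3 = -3.01958
  R3 <- R3 - (-1.86648/6.091824) R2 = R3 - (-0.306391) R2:  4.993274 phi_3 = -2.22697
Back-substitution:
  phi_hat_3 = -2.22697 / 4.993274 = -0.445994
  phi_hat_2 = (2.586924 - (-1.86648)(-0.445994)) / 6.091824 = 0.288007
  phi_hat_1 = (-4.5283 - (-4.5283)(0.288007) - (4.9984)(-0.445994)) / 8.5033 = -0.116997
So phi_hat = [-0.1170, 0.2880, -0.4460].
Therefore phi_hat_1 = -0.1170.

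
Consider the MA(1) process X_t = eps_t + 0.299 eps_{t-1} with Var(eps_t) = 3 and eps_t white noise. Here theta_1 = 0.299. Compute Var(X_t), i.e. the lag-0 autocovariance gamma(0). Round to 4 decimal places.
\gamma(0) = 3.2682

For an MA(q) process X_t = eps_t + sum_i theta_i eps_{t-i} with
Var(eps_t) = sigma^2, the variance is
  gamma(0) = sigma^2 * (1 + sum_i theta_i^2).
  sum_i theta_i^2 = (0.299)^2 = 0.089401.
  gamma(0) = 3 * (1 + 0.089401) = 3 * 1.089401 = 3.268203, which rounds to 3.2682.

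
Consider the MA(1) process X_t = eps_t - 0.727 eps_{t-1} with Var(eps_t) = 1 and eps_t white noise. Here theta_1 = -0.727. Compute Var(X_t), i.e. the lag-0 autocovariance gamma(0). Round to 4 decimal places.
\gamma(0) = 1.5285

For an MA(q) process X_t = eps_t + sum_i theta_i eps_{t-i} with
Var(eps_t) = sigma^2, the variance is
  gamma(0) = sigma^2 * (1 + sum_i theta_i^2).
  sum_i theta_i^2 = (-0.727)^2 = 0.528529.
  gamma(0) = 1 * (1 + 0.528529) = 1 * 1.528529 = 1.528529, which rounds to 1.5285.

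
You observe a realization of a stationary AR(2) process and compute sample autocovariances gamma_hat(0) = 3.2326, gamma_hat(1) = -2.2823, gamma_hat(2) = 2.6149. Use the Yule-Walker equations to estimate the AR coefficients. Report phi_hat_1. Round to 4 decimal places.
\hat\phi_{1} = -0.2690

The Yule-Walker equations for an AR(p) process read, in matrix form,
  Gamma_p phi = r_p,   with   (Gamma_p)_{ij} = gamma(|i - j|),
                       (r_p)_i = gamma(i),   i,j = 1..p.
Substitute the sample gammas (Toeplitz matrix and right-hand side of size 2):
  Gamma_p = [[3.2326, -2.2823], [-2.2823, 3.2326]]
  r_p     = [-2.2823, 2.6149]
Written out:
  3.2326 phi_1 - 2.2823 phi_2 = -2.2823
  -2.2823 phi_1 + 3.2326 phi_2 = 2.6149
Solve by Cramer's rule:
  det = gamma(0)^2 - gamma(1)^2 = (3.2326)^2 - (-2.2823)^2 = 10.44970276 - 5.20889329 = 5.24080947
  phi_hat_1 = [gamma(1) gamma(0) - gamma(1) gamma(2)] / det = [(-2.2823)(3.2326) - (-2.2823)(2.6149)] / 5.24080947 = -1.40977671 / 5.24080947 = -0.269
  phi_hat_2 = [gamma(0) gamma(2) - gamma(1)^2] / det = [(3.2326)(2.6149) - (-2.2823)^2] / 5.24080947 = 3.24403245 / 5.24080947 = 0.619
So phi_hat = [-0.2690, 0.6190].
Therefore phi_hat_1 = -0.2690.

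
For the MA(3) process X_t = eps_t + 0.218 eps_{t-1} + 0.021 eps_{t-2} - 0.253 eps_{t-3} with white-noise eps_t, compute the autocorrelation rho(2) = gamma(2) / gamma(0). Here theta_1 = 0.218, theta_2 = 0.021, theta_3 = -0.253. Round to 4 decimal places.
\rho(2) = -0.0307

For an MA(q) process with theta_0 = 1, the autocovariance is
  gamma(k) = sigma^2 * sum_{i=0..q-k} theta_i * theta_{i+k},
and rho(k) = gamma(k) / gamma(0). Sigma^2 cancels.
  numerator   = (1)*(0.021) + (0.218)*(-0.253) = -0.034154.
  denominator = (1)^2 + (0.218)^2 + (0.021)^2 + (-0.253)^2 = 1.111974.
  rho(2) = -0.034154 / 1.111974 = -0.0307.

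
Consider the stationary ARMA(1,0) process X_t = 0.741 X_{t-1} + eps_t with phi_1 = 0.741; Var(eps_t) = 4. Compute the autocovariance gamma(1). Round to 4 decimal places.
\gamma(1) = 6.5732

Multiply the model equation by X_{t-k} and take expectations. With theta_0 = psi_0 = 1 and psi_j the MA(infinity) weights, this gives
  gamma(k) - sum_i phi_i gamma(k-i) = c_k,
  c_k = sigma^2 * sum_{j=k..q} theta_j psi_{j-k}   (c_k = 0 for k > q),
using gamma(-m) = gamma(m).
Pure AR (q = 0): c_0 = sigma^2 = 4, c_k = 0 for k >= 1.
Equations for k = 0 and k = 1 (AR order 1):
  gamma(0) = phi_1 gamma(1) + c_0
  gamma(1) = phi_1 gamma(0) + c_1
Substituting the second into the first: gamma(0) (1 - phi_1^2) = c_0 + phi_1 c_1, so
  gamma(0) = c_0 / (1 - phi_1^2) = 4 / (1 - (0.741)^2) = 4 / 0.450919 = 8.870773.
  gamma(1) = phi_1 gamma(0) = (0.741)(8.870773) = 6.573243.
Therefore gamma(1) = 6.5732 (to 4 decimal places).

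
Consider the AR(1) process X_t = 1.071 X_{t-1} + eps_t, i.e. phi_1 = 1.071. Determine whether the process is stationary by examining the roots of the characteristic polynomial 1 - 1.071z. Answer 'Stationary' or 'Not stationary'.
\text{Not stationary}

The AR(p) characteristic polynomial is P(z) = 1 - 1.071z.
Stationarity requires all roots to lie outside the unit circle, i.e. |z| > 1 for every root.
This is linear in z: 1 + (-1.071) z = 0  =>  z = -1/(-1.071) = 0.933707,  |z| = 0.933707.
Moduli of all roots: 0.9337.
All moduli strictly greater than 1? No.
Verdict: Not stationary.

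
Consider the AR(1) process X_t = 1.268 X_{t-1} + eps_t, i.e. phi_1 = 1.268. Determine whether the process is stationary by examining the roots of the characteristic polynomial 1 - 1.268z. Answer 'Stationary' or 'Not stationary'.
\text{Not stationary}

The AR(p) characteristic polynomial is P(z) = 1 - 1.268z.
Stationarity requires all roots to lie outside the unit circle, i.e. |z| > 1 for every root.
This is linear in z: 1 + (-1.268) z = 0  =>  z = -1/(-1.268) = 0.788644,  |z| = 0.788644.
Moduli of all roots: 0.7886.
All moduli strictly greater than 1? No.
Verdict: Not stationary.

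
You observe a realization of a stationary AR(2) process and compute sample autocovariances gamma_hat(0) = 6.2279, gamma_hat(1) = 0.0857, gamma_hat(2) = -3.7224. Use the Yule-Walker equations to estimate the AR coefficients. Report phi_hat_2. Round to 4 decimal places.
\hat\phi_{2} = -0.5980

The Yule-Walker equations for an AR(p) process read, in matrix form,
  Gamma_p phi = r_p,   with   (Gamma_p)_{ij} = gamma(|i - j|),
                       (r_p)_i = gamma(i),   i,j = 1..p.
Substitute the sample gammas (Toeplitz matrix and right-hand side of size 2):
  Gamma_p = [[6.2279, 0.0857], [0.0857, 6.2279]]
  r_p     = [0.0857, -3.7224]
Written out:
  6.2279 phi_1 + 0.0857 phi_2 = 0.0857
  0.0857 phi_1 + 6.2279 phi_2 = -3.7224
Solve by Cramer's rule:
  det = gamma(0)^2 - gamma(1)^2 = (6.2279)^2 - (0.0857)^2 = 38.78673841 - 0.00734449 = 38.77939392
  phi_hat_1 = [gamma(1) gamma(0) - gamma(1) gamma(2)] / det = [(0.0857)(6.2279) - (0.0857)(-3.7224)] / 38.77939392 = 0.85274071 / 38.77939392 = 0.022
  phi_hat_2 = [gamma(0) gamma(2) - gamma(1)^2] / det = [(6.2279)(-3.7224) - (0.0857)^2] / 38.77939392 = -23.19007945 / 38.77939392 = -0.598
So phi_hat = [0.0220, -0.5980].
Therefore phi_hat_2 = -0.5980.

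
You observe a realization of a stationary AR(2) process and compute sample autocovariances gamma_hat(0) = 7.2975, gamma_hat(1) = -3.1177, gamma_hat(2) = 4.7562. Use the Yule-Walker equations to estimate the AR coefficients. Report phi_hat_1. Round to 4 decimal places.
\hat\phi_{1} = -0.1820

The Yule-Walker equations for an AR(p) process read, in matrix form,
  Gamma_p phi = r_p,   with   (Gamma_p)_{ij} = gamma(|i - j|),
                       (r_p)_i = gamma(i),   i,j = 1..p.
Substitute the sample gammas (Toeplitz matrix and right-hand side of size 2):
  Gamma_p = [[7.2975, -3.1177], [-3.1177, 7.2975]]
  r_p     = [-3.1177, 4.7562]
Written out:
  7.2975 phi_1 - 3.1177 phi_2 = -3.1177
  -3.1177 phi_1 + 7.2975 phi_2 = 4.7562
Solve by Cramer's rule:
  det = gamma(0)^2 - gamma(1)^2 = (7.2975)^2 - (-3.1177)^2 = 53.25350625 - 9.72005329 = 43.53345296
  phi_hat_1 = [gamma(1) gamma(0) - gamma(1) gamma(2)] / det = [(-3.1177)(7.2975) - (-3.1177)(4.7562)] / 43.53345296 = -7.92301101 / 43.53345296 = -0.182
  phi_hat_2 = [gamma(0) gamma(2) - gamma(1)^2] / det = [(7.2975)(4.7562) - (-3.1177)^2] / 43.53345296 = 24.98831621 / 43.53345296 = 0.574
So phi_hat = [-0.1820, 0.5740].
Therefore phi_hat_1 = -0.1820.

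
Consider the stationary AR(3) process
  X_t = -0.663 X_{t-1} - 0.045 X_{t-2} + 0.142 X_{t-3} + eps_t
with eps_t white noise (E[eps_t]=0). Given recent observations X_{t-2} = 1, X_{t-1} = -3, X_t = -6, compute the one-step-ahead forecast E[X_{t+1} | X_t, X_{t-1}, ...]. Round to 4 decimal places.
E[X_{t+1} \mid \mathcal F_t] = 4.2550

For an AR(p) model X_t = c + sum_i phi_i X_{t-i} + eps_t, the
one-step-ahead conditional mean is
  E[X_{t+1} | X_t, ...] = c + sum_i phi_i X_{t+1-i}.
Substitute known values:
  E[X_{t+1} | ...] = (-0.663) * (-6) + (-0.045) * (-3) + (0.142) * (1)
                   = 4.2550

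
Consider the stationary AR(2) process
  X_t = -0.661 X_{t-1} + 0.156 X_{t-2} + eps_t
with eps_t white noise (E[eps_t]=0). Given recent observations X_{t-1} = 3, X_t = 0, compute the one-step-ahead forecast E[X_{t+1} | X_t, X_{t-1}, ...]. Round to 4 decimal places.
E[X_{t+1} \mid \mathcal F_t] = 0.4680

For an AR(p) model X_t = c + sum_i phi_i X_{t-i} + eps_t, the
one-step-ahead conditional mean is
  E[X_{t+1} | X_t, ...] = c + sum_i phi_i X_{t+1-i}.
Substitute known values:
  E[X_{t+1} | ...] = (-0.661) * (0) + (0.156) * (3)
                   = 0.4680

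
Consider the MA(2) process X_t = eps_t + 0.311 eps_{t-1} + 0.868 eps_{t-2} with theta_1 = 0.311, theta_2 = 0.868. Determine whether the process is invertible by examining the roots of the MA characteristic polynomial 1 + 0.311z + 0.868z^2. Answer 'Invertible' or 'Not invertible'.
\text{Invertible}

The MA(q) characteristic polynomial is P(z) = 1 + 0.311z + 0.868z^2.
Invertibility requires all roots to lie outside the unit circle, i.e. |z| > 1 for every root.
Set 1 + (0.311) z + (0.868) z^2 = 0, i.e. a z^2 + b z + c = 0 with a = 0.868, b = 0.311, c = 1.
Discriminant D = b^2 - 4ac = (0.311)^2 - 4*(0.868)*1 = 0.096721 - (3.472) = -3.375279.
D < 0, so the roots are the complex-conjugate pair z = (-b +/- i sqrt(-D)) / (2a) = -0.1791 +/- 1.0583i.
For a conjugate pair |z|^2 = z * conj(z) = (product of roots) = c/a = 1/(0.868) = 1.152074, so |z| = sqrt(1.152074) = 1.0733 for both roots.
Moduli of all roots: 1.0733, 1.0733.
All moduli strictly greater than 1? Yes.
Verdict: Invertible.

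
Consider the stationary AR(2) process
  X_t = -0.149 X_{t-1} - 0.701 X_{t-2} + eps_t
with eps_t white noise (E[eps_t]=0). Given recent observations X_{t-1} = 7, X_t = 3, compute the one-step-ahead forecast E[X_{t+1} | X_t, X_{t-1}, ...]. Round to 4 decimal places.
E[X_{t+1} \mid \mathcal F_t] = -5.3540

For an AR(p) model X_t = c + sum_i phi_i X_{t-i} + eps_t, the
one-step-ahead conditional mean is
  E[X_{t+1} | X_t, ...] = c + sum_i phi_i X_{t+1-i}.
Substitute known values:
  E[X_{t+1} | ...] = (-0.149) * (3) + (-0.701) * (7)
                   = -5.3540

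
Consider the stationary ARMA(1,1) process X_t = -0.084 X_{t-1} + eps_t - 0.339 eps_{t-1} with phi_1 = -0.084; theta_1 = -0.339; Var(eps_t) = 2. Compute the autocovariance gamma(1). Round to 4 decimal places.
\gamma(1) = -0.8763

Multiply the model equation by X_{t-k} and take expectations. With theta_0 = psi_0 = 1 and psi_j the MA(infinity) weights, this gives
  gamma(k) - sum_i phi_i gamma(k-i) = c_k,
  c_k = sigma^2 * sum_{j=k..q} theta_j psi_{j-k}   (c_k = 0 for k > q),
using gamma(-m) = gamma(m).
psi-weights needed (psi_j = theta_j + sum_i phi_i psi_{j-i}):
  psi_1 = theta_1 + phi_1 = -0.339 + (-0.084) = -0.423
Right-hand sides:
  c_0 = sigma^2 (1 + theta_1 psi_1) = 2 * (1 + (-0.339)(-0.423)) = 2 * 1.143397 = 2.286794
  c_1 = sigma^2 theta_1 = 2 * (-0.339) = -0.678
  c_2 = 0
Equations for k = 0 and k = 1 (AR order 1):
  gamma(0) = phi_1 gamma(1) + c_0
  gamma(1) = phi_1 gamma(0) + c_1
Substituting the second into the first: gamma(0) (1 - phi_1^2) = c_0 + phi_1 c_1, so
  gamma(0) = (c_0 + phi_1 c_1) / (1 - phi_1^2) = (2.286794 + (-0.084)(-0.678)) / (1 - (-0.084)^2) = 2.343746 / 0.992944 = 2.360401.
  gamma(1) = phi_1 gamma(0) + c_1 = (-0.084)(2.360401) + (-0.678) = -0.876274.
Therefore gamma(1) = -0.8763 (to 4 decimal places).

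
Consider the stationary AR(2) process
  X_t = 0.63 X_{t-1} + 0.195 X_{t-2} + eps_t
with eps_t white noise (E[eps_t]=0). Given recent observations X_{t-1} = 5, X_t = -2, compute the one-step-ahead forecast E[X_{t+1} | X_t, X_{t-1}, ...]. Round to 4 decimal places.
E[X_{t+1} \mid \mathcal F_t] = -0.2850

For an AR(p) model X_t = c + sum_i phi_i X_{t-i} + eps_t, the
one-step-ahead conditional mean is
  E[X_{t+1} | X_t, ...] = c + sum_i phi_i X_{t+1-i}.
Substitute known values:
  E[X_{t+1} | ...] = (0.63) * (-2) + (0.195) * (5)
                   = -0.2850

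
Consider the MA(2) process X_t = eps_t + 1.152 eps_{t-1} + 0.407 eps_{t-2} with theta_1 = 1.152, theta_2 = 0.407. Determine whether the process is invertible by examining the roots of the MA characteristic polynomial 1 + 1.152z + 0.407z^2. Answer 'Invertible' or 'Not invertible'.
\text{Invertible}

The MA(q) characteristic polynomial is P(z) = 1 + 1.152z + 0.407z^2.
Invertibility requires all roots to lie outside the unit circle, i.e. |z| > 1 for every root.
Set 1 + (1.152) z + (0.407) z^2 = 0, i.e. a z^2 + b z + c = 0 with a = 0.407, b = 1.152, c = 1.
Discriminant D = b^2 - 4ac = (1.152)^2 - 4*(0.407)*1 = 1.327104 - (1.628) = -0.300896.
D < 0, so the roots are the complex-conjugate pair z = (-b +/- i sqrt(-D)) / (2a) = -1.4152 +/- 0.6739i.
For a conjugate pair |z|^2 = z * conj(z) = (product of roots) = c/a = 1/(0.407) = 2.457002, so |z| = sqrt(2.457002) = 1.5675 for both roots.
Moduli of all roots: 1.5675, 1.5675.
All moduli strictly greater than 1? Yes.
Verdict: Invertible.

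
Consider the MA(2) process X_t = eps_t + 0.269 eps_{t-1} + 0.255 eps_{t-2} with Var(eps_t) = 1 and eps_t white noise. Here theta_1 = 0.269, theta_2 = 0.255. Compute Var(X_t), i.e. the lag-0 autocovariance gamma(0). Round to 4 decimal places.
\gamma(0) = 1.1374

For an MA(q) process X_t = eps_t + sum_i theta_i eps_{t-i} with
Var(eps_t) = sigma^2, the variance is
  gamma(0) = sigma^2 * (1 + sum_i theta_i^2).
  sum_i theta_i^2 = (0.269)^2 + (0.255)^2 = 0.072361 + 0.065025 = 0.137386.
  gamma(0) = 1 * (1 + 0.137386) = 1 * 1.137386 = 1.137386, which rounds to 1.1374.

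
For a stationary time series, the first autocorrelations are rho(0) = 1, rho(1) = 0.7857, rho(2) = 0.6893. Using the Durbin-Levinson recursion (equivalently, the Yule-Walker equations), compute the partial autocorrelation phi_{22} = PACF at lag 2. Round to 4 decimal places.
\phi_{22} = 0.1881

The PACF at lag k is phi_{kk}, the last component of the solution
to the Yule-Walker system G_k phi = r_k where
  (G_k)_{ij} = rho(|i - j|), (r_k)_i = rho(i), i,j = 1..k.
Equivalently, Durbin-Levinson gives phi_{kk} iteratively:
  phi_{11} = rho(1)
  phi_{kk} = [rho(k) - sum_{j=1..k-1} phi_{k-1,j} rho(k-j)]
            / [1 - sum_{j=1..k-1} phi_{k-1,j} rho(j)],
  phi_{k,j} = phi_{k-1,j} - phi_{kk} phi_{k-1,k-j},  j = 1..k-1.
Step k = 1:
  phi_11 = rho(1) = 0.7857.
Step k = 2:
  phi_22 = [rho(2) - phi_11 rho(1)] / [1 - phi_11 rho(1)] = [0.6893 - (0.7857)(0.7857)] / [1 - (0.7857)(0.7857)]
         = 0.07197551 / 0.38267551 = 0.1881.
Therefore phi_{22} = 0.1881.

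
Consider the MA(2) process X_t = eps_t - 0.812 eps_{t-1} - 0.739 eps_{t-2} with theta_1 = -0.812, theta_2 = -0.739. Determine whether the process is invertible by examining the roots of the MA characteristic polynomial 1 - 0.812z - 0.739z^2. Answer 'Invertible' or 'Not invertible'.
\text{Not invertible}

The MA(q) characteristic polynomial is P(z) = 1 - 0.812z - 0.739z^2.
Invertibility requires all roots to lie outside the unit circle, i.e. |z| > 1 for every root.
Set 1 + (-0.812) z + (-0.739) z^2 = 0, i.e. a z^2 + b z + c = 0 with a = -0.739, b = -0.812, c = 1.
Discriminant D = b^2 - 4ac = (-0.812)^2 - 4*(-0.739)*1 = 0.659344 - (-2.956) = 3.615344.
D >= 0, so the roots are real: z = (-b +/- sqrt(D)) / (2a) = (0.812 +/- 1.901406) / (-1.478).
  z_1 = (0.812 + 1.901406) / (-1.478) = -1.8359,   |z_1| = 1.8359.
  z_2 = (0.812 - 1.901406) / (-1.478) = 0.7371,   |z_2| = 0.7371.
Moduli of all roots: 1.8359, 0.7371.
All moduli strictly greater than 1? No.
Verdict: Not invertible.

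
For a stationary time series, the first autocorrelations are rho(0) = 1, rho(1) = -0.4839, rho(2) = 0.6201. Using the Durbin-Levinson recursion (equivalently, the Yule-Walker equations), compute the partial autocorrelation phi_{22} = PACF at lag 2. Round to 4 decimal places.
\phi_{22} = 0.5039

The PACF at lag k is phi_{kk}, the last component of the solution
to the Yule-Walker system G_k phi = r_k where
  (G_k)_{ij} = rho(|i - j|), (r_k)_i = rho(i), i,j = 1..k.
Equivalently, Durbin-Levinson gives phi_{kk} iteratively:
  phi_{11} = rho(1)
  phi_{kk} = [rho(k) - sum_{j=1..k-1} phi_{k-1,j} rho(k-j)]
            / [1 - sum_{j=1..k-1} phi_{k-1,j} rho(j)],
  phi_{k,j} = phi_{k-1,j} - phi_{kk} phi_{k-1,k-j},  j = 1..k-1.
Step k = 1:
  phi_11 = rho(1) = -0.4839.
Step k = 2:
  phi_22 = [rho(2) - phi_11 rho(1)] / [1 - phi_11 rho(1)] = [0.6201 - (-0.4839)(-0.4839)] / [1 - (-0.4839)(-0.4839)]
         = 0.38594079 / 0.76584079 = 0.5039.
Therefore phi_{22} = 0.5039.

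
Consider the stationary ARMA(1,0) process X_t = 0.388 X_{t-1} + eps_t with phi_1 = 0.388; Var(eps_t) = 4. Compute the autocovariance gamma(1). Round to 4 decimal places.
\gamma(1) = 1.8271

Multiply the model equation by X_{t-k} and take expectations. With theta_0 = psi_0 = 1 and psi_j the MA(infinity) weights, this gives
  gamma(k) - sum_i phi_i gamma(k-i) = c_k,
  c_k = sigma^2 * sum_{j=k..q} theta_j psi_{j-k}   (c_k = 0 for k > q),
using gamma(-m) = gamma(m).
Pure AR (q = 0): c_0 = sigma^2 = 4, c_k = 0 for k >= 1.
Equations for k = 0 and k = 1 (AR order 1):
  gamma(0) = phi_1 gamma(1) + c_0
  gamma(1) = phi_1 gamma(0) + c_1
Substituting the second into the first: gamma(0) (1 - phi_1^2) = c_0 + phi_1 c_1, so
  gamma(0) = c_0 / (1 - phi_1^2) = 4 / (1 - (0.388)^2) = 4 / 0.849456 = 4.708896.
  gamma(1) = phi_1 gamma(0) = (0.388)(4.708896) = 1.827052.
Therefore gamma(1) = 1.8271 (to 4 decimal places).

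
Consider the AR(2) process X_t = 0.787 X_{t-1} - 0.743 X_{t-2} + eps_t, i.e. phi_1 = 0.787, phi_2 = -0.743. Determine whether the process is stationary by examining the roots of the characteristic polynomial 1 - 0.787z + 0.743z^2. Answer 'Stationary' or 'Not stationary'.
\text{Stationary}

The AR(p) characteristic polynomial is P(z) = 1 - 0.787z + 0.743z^2.
Stationarity requires all roots to lie outside the unit circle, i.e. |z| > 1 for every root.
Set 1 + (-0.787) z + (0.743) z^2 = 0, i.e. a z^2 + b z + c = 0 with a = 0.743, b = -0.787, c = 1.
Discriminant D = b^2 - 4ac = (-0.787)^2 - 4*(0.743)*1 = 0.619369 - (2.972) = -2.352631.
D < 0, so the roots are the complex-conjugate pair z = (-b +/- i sqrt(-D)) / (2a) = 0.5296 +/- 1.0322i.
For a conjugate pair |z|^2 = z * conj(z) = (product of roots) = c/a = 1/(0.743) = 1.345895, so |z| = sqrt(1.345895) = 1.1601 for both roots.
Moduli of all roots: 1.1601, 1.1601.
All moduli strictly greater than 1? Yes.
Verdict: Stationary.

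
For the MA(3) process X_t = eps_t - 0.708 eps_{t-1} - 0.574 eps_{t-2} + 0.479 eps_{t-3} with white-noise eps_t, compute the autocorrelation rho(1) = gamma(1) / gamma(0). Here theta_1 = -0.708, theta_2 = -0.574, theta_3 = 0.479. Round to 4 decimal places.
\rho(1) = -0.2799

For an MA(q) process with theta_0 = 1, the autocovariance is
  gamma(k) = sigma^2 * sum_{i=0..q-k} theta_i * theta_{i+k},
and rho(k) = gamma(k) / gamma(0). Sigma^2 cancels.
  numerator   = (1)*(-0.708) + (-0.708)*(-0.574) + (-0.574)*(0.479) = -0.576554.
  denominator = (1)^2 + (-0.708)^2 + (-0.574)^2 + (0.479)^2 = 2.060181.
  rho(1) = -0.576554 / 2.060181 = -0.2799.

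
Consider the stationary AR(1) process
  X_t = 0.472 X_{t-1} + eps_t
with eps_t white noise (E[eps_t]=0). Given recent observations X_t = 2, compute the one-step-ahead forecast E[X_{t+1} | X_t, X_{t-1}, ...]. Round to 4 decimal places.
E[X_{t+1} \mid \mathcal F_t] = 0.9440

For an AR(p) model X_t = c + sum_i phi_i X_{t-i} + eps_t, the
one-step-ahead conditional mean is
  E[X_{t+1} | X_t, ...] = c + sum_i phi_i X_{t+1-i}.
Substitute known values:
  E[X_{t+1} | ...] = (0.472) * (2)
                   = 0.9440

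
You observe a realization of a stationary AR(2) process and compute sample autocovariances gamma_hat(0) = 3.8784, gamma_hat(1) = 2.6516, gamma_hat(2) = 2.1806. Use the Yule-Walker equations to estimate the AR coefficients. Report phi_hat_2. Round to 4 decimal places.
\hat\phi_{2} = 0.1780

The Yule-Walker equations for an AR(p) process read, in matrix form,
  Gamma_p phi = r_p,   with   (Gamma_p)_{ij} = gamma(|i - j|),
                       (r_p)_i = gamma(i),   i,j = 1..p.
Substitute the sample gammas (Toeplitz matrix and right-hand side of size 2):
  Gamma_p = [[3.8784, 2.6516], [2.6516, 3.8784]]
  r_p     = [2.6516, 2.1806]
Written out:
  3.8784 phi_1 + 2.6516 phi_2 = 2.6516
  2.6516 phi_1 + 3.8784 phi_2 = 2.1806
Solve by Cramer's rule:
  det = gamma(0)^2 - gamma(1)^2 = (3.8784)^2 - (2.6516)^2 = 15.04198656 - 7.03098256 = 8.011004
  phi_hat_1 = [gamma(1) gamma(0) - gamma(1) gamma(2)] / det = [(2.6516)(3.8784) - (2.6516)(2.1806)] / 8.011004 = 4.50188648 / 8.011004 = 0.562
  phi_hat_2 = [gamma(0) gamma(2) - gamma(1)^2] / det = [(3.8784)(2.1806) - (2.6516)^2] / 8.011004 = 1.42625648 / 8.011004 = 0.178
So phi_hat = [0.5620, 0.1780].
Therefore phi_hat_2 = 0.1780.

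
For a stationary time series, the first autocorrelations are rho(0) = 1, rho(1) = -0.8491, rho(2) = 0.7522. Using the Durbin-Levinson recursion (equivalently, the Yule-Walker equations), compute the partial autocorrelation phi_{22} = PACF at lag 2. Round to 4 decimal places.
\phi_{22} = 0.1119

The PACF at lag k is phi_{kk}, the last component of the solution
to the Yule-Walker system G_k phi = r_k where
  (G_k)_{ij} = rho(|i - j|), (r_k)_i = rho(i), i,j = 1..k.
Equivalently, Durbin-Levinson gives phi_{kk} iteratively:
  phi_{11} = rho(1)
  phi_{kk} = [rho(k) - sum_{j=1..k-1} phi_{k-1,j} rho(k-j)]
            / [1 - sum_{j=1..k-1} phi_{k-1,j} rho(j)],
  phi_{k,j} = phi_{k-1,j} - phi_{kk} phi_{k-1,k-j},  j = 1..k-1.
Step k = 1:
  phi_11 = rho(1) = -0.8491.
Step k = 2:
  phi_22 = [rho(2) - phi_11 rho(1)] / [1 - phi_11 rho(1)] = [0.7522 - (-0.8491)(-0.8491)] / [1 - (-0.8491)(-0.8491)]
         = 0.03122919 / 0.27902919 = 0.1119.
Therefore phi_{22} = 0.1119.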